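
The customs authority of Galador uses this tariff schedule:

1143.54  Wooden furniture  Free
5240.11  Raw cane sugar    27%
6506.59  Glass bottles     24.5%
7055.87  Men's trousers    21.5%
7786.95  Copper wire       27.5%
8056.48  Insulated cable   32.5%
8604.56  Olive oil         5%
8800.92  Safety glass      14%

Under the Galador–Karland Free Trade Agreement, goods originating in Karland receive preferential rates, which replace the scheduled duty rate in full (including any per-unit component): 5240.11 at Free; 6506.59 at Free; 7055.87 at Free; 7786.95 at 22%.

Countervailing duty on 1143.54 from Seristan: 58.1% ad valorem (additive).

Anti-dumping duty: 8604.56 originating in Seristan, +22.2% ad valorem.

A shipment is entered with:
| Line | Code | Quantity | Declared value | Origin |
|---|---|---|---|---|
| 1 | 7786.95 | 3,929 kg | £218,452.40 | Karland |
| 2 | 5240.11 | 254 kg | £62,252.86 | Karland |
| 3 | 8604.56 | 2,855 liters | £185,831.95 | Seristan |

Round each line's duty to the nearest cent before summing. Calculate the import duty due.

Line 1 (7786.95, Karland, 3,929 kg, £218,452.40):
Base rate for 7786.95 is 27.5%.
Origin Karland qualifies under the Galador–Karland agreement and 7786.95 is covered: preferential rate 22% applies instead.
Duty = £218,452.40 × 22% = £48,059.53.
Line 2 (5240.11, Karland, 254 kg, £62,252.86):
Base rate for 5240.11 is 27%.
Origin Karland qualifies under the Galador–Karland agreement and 5240.11 is covered: preferential rate Free applies instead.
Duty = £62,252.86 × 0% = £0.00.
Line 3 (8604.56, Seristan, 2,855 liters, £185,831.95):
Base rate for 8604.56 is 5%.
Additional duty on 8604.56 from Seristan: +22.2%. Applied ad valorem rate: 5% + 22.2% = 27.2%.
Duty = £185,831.95 × 27.2% = £50,546.29.
Total = £48,059.53 + £0.00 + £50,546.29 = £98,605.82.

£98,605.82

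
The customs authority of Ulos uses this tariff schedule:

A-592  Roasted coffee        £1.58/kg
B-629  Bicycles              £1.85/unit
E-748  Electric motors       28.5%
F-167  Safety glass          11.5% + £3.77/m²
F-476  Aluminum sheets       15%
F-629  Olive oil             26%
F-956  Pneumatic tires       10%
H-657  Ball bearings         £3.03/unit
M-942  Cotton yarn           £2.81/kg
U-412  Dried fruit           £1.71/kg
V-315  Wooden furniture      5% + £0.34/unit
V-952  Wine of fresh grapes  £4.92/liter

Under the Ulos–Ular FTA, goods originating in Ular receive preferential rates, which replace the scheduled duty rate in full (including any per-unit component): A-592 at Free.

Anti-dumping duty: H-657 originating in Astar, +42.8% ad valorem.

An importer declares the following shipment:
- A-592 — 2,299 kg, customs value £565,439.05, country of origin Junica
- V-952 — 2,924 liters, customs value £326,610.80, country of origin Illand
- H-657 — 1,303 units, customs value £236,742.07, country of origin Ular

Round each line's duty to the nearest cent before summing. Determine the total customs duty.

Line 1 (A-592, Junica, 2,299 kg, £565,439.05):
Base rate for A-592 is £1.58/kg.
A-592 has an FTA preferential rate, but origin Junica is not Ular; base rate stands.
Duty = 2,299 × £1.58 = £3,632.42.
Line 2 (V-952, Illand, 2,924 liters, £326,610.80):
Base rate for V-952 is £4.92/liter.
Duty = 2,924 × £4.92 = £14,386.08.
Line 3 (H-657, Ular, 1,303 units, £236,742.07):
Base rate for H-657 is £3.03/unit.
Origin Ular is the FTA partner but H-657 is not on the preference list; base rate stands.
The additional-duty order on H-657 targets Astar, not Ular; it does not apply.
Duty = 1,303 × £3.03 = £3,948.09.
Total = £3,632.42 + £14,386.08 + £3,948.09 = £21,966.59.

£21,966.59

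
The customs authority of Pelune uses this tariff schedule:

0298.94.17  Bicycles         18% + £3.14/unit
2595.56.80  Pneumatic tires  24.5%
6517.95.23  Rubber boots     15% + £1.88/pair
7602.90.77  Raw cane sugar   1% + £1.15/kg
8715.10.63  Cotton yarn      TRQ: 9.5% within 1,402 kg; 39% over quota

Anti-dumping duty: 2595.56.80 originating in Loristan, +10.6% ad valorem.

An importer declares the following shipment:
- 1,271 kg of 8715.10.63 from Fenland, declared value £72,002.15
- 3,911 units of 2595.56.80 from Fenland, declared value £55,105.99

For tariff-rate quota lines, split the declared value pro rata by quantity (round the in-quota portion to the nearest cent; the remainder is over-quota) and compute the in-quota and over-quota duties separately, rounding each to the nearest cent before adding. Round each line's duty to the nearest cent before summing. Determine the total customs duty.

Line 1 (8715.10.63, Fenland, 1,271 kg, £72,002.15):
Code 8715.10.63 is under a tariff-rate quota (threshold 1,402 kg). Quantity 1,271 kg is within the quota, so the in-quota rate 9.5% applies to the full value.
Duty = £72,002.15 × 9.5% = £6,840.20.
Line 2 (2595.56.80, Fenland, 3,911 units, £55,105.99):
Base rate for 2595.56.80 is 24.5%.
The additional-duty order on 2595.56.80 targets Loristan, not Fenland; it does not apply.
Duty = £55,105.99 × 24.5% = £13,500.97.
Total = £6,840.20 + £13,500.97 = £20,341.17.

£20,341.17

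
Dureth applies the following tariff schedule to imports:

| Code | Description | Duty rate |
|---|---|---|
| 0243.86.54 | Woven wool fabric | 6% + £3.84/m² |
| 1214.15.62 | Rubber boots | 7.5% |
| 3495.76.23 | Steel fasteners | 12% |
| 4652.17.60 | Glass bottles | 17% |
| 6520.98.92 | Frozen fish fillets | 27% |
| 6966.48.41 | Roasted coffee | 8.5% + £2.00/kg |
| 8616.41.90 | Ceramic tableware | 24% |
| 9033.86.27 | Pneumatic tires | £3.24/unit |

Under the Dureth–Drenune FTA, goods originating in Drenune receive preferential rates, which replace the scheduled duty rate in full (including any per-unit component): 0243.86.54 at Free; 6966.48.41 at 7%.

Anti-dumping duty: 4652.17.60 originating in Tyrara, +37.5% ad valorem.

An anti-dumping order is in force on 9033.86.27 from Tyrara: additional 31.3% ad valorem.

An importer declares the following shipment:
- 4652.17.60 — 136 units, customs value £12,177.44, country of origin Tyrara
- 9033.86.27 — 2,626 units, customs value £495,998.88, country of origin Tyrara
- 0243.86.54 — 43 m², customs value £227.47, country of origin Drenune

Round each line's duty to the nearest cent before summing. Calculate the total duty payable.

£170,392.59

Line 1 (4652.17.60, Tyrara, 136 units, £12,177.44):
Base rate for 4652.17.60 is 17%.
Additional duty on 4652.17.60 from Tyrara: +37.5%. Applied ad valorem rate: 17% + 37.5% = 54.5%.
Duty = £12,177.44 × 54.5% = £6,636.70.
Line 2 (9033.86.27, Tyrara, 2,626 units, £495,998.88):
Base rate for 9033.86.27 is £3.24/unit.
Additional duty on 9033.86.27 from Tyrara: +31.3% ad valorem. Applied ad valorem rate = 31.3%.
Duty = £495,998.88 × 31.3% + 2,626 × £3.24 = £163,755.89.
Line 3 (0243.86.54, Drenune, 43 m², £227.47):
Base rate for 0243.86.54 is 6% + £3.84/m².
Origin Drenune qualifies under the Dureth–Drenune agreement and 0243.86.54 is covered: preferential rate Free applies instead.
Duty = £227.47 × 0% = £0.00.
Total = £6,636.70 + £163,755.89 + £0.00 = £170,392.59.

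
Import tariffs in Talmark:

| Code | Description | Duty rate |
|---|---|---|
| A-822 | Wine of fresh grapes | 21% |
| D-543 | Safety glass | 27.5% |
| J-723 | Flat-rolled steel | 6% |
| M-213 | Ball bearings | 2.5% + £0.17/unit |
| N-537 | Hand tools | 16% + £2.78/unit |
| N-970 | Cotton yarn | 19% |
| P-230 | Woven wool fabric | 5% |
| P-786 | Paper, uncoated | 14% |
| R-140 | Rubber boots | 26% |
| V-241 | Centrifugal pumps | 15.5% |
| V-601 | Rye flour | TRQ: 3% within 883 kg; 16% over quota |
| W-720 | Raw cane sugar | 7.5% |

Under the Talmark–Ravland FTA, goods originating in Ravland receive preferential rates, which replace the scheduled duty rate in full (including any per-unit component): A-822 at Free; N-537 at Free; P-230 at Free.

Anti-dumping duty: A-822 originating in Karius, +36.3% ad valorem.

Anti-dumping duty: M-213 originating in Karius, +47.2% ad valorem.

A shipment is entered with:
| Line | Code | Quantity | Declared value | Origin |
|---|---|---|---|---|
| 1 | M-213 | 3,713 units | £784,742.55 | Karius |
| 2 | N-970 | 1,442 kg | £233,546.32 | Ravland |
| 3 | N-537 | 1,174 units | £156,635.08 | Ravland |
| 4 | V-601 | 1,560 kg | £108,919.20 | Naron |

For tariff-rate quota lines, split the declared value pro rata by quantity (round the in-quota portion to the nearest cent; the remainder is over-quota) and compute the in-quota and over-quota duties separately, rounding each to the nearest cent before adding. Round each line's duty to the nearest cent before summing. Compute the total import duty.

£444,434.49

Line 1 (M-213, Karius, 3,713 units, £784,742.55):
Base rate for M-213 is 2.5% + £0.17/unit.
Additional duty on M-213 from Karius: +47.2%. Applied ad valorem rate: 2.5% + 47.2% = 49.7%.
Duty = £784,742.55 × 49.7% + 3,713 × £0.17 = £390,648.26.
Line 2 (N-970, Ravland, 1,442 kg, £233,546.32):
Base rate for N-970 is 19%.
Origin Ravland is the FTA partner but N-970 is not on the preference list; base rate stands.
Duty = £233,546.32 × 19% = £44,373.80.
Line 3 (N-537, Ravland, 1,174 units, £156,635.08):
Base rate for N-537 is 16% + £2.78/unit.
Origin Ravland qualifies under the Talmark–Ravland agreement and N-537 is covered: preferential rate Free applies instead.
Duty = £156,635.08 × 0% = £0.00.
Line 4 (V-601, Naron, 1,560 kg, £108,919.20):
Code V-601 is under a tariff-rate quota (threshold 883 kg). In-quota: 883 kg at 3%; over-quota: 677 kg at 16%.
Pro-rata value split: in-quota = £108,919.20 × 883/1,560 = £61,651.06; over-quota = £108,919.20 − £61,651.06 = £47,268.14.
In-quota duty = £61,651.06 × 3% = £1,849.53. Over-quota duty = £47,268.14 × 16% = £7,562.90.
Line duty = £1,849.53 + £7,562.90 = £9,412.43.
Total = £390,648.26 + £44,373.80 + £0.00 + £9,412.43 = £444,434.49.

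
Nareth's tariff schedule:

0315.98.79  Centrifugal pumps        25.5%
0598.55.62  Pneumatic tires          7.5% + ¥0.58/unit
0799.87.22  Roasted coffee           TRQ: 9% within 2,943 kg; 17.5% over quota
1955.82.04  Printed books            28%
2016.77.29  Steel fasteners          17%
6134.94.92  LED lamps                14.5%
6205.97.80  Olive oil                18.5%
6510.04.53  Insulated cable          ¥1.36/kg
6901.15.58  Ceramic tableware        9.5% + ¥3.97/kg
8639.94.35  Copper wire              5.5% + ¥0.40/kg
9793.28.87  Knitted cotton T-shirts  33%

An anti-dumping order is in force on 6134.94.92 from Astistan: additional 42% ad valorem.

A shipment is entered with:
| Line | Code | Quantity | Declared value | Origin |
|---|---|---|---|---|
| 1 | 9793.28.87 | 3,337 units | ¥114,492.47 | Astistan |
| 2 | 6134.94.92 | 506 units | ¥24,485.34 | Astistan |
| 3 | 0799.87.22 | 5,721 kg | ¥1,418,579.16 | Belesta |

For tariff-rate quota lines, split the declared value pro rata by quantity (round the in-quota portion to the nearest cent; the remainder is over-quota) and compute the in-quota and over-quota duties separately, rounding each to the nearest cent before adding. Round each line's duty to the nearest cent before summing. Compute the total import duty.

Line 1 (9793.28.87, Astistan, 3,337 units, ¥114,492.47):
Base rate for 9793.28.87 is 33%.
Duty = ¥114,492.47 × 33% = ¥37,782.52.
Line 2 (6134.94.92, Astistan, 506 units, ¥24,485.34):
Base rate for 6134.94.92 is 14.5%.
Additional duty on 6134.94.92 from Astistan: +42%. Applied ad valorem rate: 14.5% + 42% = 56.5%.
Duty = ¥24,485.34 × 56.5% = ¥13,834.22.
Line 3 (0799.87.22, Belesta, 5,721 kg, ¥1,418,579.16):
Code 0799.87.22 is under a tariff-rate quota (threshold 2,943 kg). In-quota: 2,943 kg at 9%; over-quota: 2,778 kg at 17.5%.
Pro-rata value split: in-quota = ¥1,418,579.16 × 2,943/5,721 = ¥729,746.28; over-quota = ¥1,418,579.16 − ¥729,746.28 = ¥688,832.88.
In-quota duty = ¥729,746.28 × 9% = ¥65,677.17. Over-quota duty = ¥688,832.88 × 17.5% = ¥120,545.75.
Line duty = ¥65,677.17 + ¥120,545.75 = ¥186,222.92.
Total = ¥37,782.52 + ¥13,834.22 + ¥186,222.92 = ¥237,839.66.

¥237,839.66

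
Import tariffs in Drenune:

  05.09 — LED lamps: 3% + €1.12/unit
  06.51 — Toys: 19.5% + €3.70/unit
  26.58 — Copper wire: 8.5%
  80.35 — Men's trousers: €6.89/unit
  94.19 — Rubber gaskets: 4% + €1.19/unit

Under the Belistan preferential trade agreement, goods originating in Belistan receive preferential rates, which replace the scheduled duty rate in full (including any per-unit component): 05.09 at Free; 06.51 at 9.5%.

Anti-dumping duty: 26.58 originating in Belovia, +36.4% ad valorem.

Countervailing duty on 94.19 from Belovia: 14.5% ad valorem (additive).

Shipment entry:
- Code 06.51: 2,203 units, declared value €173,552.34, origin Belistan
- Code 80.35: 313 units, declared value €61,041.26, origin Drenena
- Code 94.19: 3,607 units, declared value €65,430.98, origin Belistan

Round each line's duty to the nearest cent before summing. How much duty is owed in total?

Line 1 (06.51, Belistan, 2,203 units, €173,552.34):
Base rate for 06.51 is 19.5% + €3.70/unit.
Origin Belistan qualifies under the Drenune–Belistan agreement and 06.51 is covered: preferential rate 9.5% applies instead.
Duty = €173,552.34 × 9.5% = €16,487.47.
Line 2 (80.35, Drenena, 313 units, €61,041.26):
Base rate for 80.35 is €6.89/unit.
Duty = 313 × €6.89 = €2,156.57.
Line 3 (94.19, Belistan, 3,607 units, €65,430.98):
Base rate for 94.19 is 4% + €1.19/unit.
Origin Belistan is the FTA partner but 94.19 is not on the preference list; base rate stands.
The additional-duty order on 94.19 targets Belovia, not Belistan; it does not apply.
Duty = €65,430.98 × 4% + 3,607 × €1.19 = €6,909.57.
Total = €16,487.47 + €2,156.57 + €6,909.57 = €25,553.61.

€25,553.61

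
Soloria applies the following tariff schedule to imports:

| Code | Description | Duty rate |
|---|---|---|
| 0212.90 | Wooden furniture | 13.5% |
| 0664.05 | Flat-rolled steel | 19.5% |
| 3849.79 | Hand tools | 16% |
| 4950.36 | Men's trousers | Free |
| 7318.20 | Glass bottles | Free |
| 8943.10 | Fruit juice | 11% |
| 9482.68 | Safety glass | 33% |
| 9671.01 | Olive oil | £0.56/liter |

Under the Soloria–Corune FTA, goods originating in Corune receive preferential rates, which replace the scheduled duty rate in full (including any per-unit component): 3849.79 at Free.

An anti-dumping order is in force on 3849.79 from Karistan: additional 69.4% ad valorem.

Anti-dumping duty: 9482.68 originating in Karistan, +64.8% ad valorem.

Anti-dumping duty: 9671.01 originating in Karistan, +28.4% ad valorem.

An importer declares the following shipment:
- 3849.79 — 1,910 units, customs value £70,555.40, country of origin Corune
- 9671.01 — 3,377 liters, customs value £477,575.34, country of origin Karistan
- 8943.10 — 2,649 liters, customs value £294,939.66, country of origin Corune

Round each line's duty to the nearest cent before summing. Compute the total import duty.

Line 1 (3849.79, Corune, 1,910 units, £70,555.40):
Base rate for 3849.79 is 16%.
Origin Corune qualifies under the Soloria–Corune agreement and 3849.79 is covered: preferential rate Free applies instead.
The additional-duty order on 3849.79 targets Karistan, not Corune; it does not apply.
Duty = £70,555.40 × 0% = £0.00.
Line 2 (9671.01, Karistan, 3,377 liters, £477,575.34):
Base rate for 9671.01 is £0.56/liter.
Additional duty on 9671.01 from Karistan: +28.4% ad valorem. Applied ad valorem rate = 28.4%.
Duty = £477,575.34 × 28.4% + 3,377 × £0.56 = £137,522.52.
Line 3 (8943.10, Corune, 2,649 liters, £294,939.66):
Base rate for 8943.10 is 11%.
Origin Corune is the FTA partner but 8943.10 is not on the preference list; base rate stands.
Duty = £294,939.66 × 11% = £32,443.36.
Total = £0.00 + £137,522.52 + £32,443.36 = £169,965.88.

£169,965.88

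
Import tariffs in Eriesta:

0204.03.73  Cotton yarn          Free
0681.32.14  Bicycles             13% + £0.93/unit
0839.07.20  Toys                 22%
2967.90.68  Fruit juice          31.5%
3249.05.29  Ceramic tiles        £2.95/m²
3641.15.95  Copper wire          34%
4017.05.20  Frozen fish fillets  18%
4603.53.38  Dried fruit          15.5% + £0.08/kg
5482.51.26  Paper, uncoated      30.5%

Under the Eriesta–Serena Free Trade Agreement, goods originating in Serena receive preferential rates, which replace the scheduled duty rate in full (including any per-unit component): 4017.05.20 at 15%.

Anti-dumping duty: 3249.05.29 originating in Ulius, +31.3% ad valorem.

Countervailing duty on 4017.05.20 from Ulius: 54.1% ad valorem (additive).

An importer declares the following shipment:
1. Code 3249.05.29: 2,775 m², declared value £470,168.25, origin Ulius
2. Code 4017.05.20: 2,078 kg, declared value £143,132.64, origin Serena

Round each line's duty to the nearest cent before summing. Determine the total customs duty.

£176,818.81

Line 1 (3249.05.29, Ulius, 2,775 m², £470,168.25):
Base rate for 3249.05.29 is £2.95/m².
Additional duty on 3249.05.29 from Ulius: +31.3% ad valorem. Applied ad valorem rate = 31.3%.
Duty = £470,168.25 × 31.3% + 2,775 × £2.95 = £155,348.91.
Line 2 (4017.05.20, Serena, 2,078 kg, £143,132.64):
Base rate for 4017.05.20 is 18%.
Origin Serena qualifies under the Eriesta–Serena agreement and 4017.05.20 is covered: preferential rate 15% applies instead.
The additional-duty order on 4017.05.20 targets Ulius, not Serena; it does not apply.
Duty = £143,132.64 × 15% = £21,469.90.
Total = £155,348.91 + £21,469.90 = £176,818.81.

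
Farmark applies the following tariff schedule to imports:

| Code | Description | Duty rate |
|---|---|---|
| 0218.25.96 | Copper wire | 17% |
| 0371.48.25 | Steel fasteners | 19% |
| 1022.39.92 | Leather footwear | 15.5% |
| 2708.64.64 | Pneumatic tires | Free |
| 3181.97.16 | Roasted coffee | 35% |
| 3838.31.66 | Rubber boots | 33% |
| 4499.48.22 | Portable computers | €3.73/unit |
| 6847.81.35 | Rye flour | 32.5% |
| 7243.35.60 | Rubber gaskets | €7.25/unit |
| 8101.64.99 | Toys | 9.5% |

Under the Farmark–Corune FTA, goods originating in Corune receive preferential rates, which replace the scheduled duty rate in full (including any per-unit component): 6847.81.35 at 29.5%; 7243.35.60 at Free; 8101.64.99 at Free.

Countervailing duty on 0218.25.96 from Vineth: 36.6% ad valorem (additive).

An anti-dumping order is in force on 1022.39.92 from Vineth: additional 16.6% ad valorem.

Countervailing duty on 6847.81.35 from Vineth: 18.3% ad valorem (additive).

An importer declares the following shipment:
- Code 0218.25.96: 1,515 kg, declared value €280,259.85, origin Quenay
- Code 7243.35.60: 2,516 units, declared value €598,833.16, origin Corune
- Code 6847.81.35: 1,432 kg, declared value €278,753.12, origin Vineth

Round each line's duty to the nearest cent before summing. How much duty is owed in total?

€189,250.75

Line 1 (0218.25.96, Quenay, 1,515 kg, €280,259.85):
Base rate for 0218.25.96 is 17%.
The additional-duty order on 0218.25.96 targets Vineth, not Quenay; it does not apply.
Duty = €280,259.85 × 17% = €47,644.17.
Line 2 (7243.35.60, Corune, 2,516 units, €598,833.16):
Base rate for 7243.35.60 is €7.25/unit.
Origin Corune qualifies under the Farmark–Corune agreement and 7243.35.60 is covered: preferential rate Free applies instead.
Duty = €598,833.16 × 0% = €0.00.
Line 3 (6847.81.35, Vineth, 1,432 kg, €278,753.12):
Base rate for 6847.81.35 is 32.5%.
6847.81.35 has an FTA preferential rate, but origin Vineth is not Corune; base rate stands.
Additional duty on 6847.81.35 from Vineth: +18.3%. Applied ad valorem rate: 32.5% + 18.3% = 50.8%.
Duty = €278,753.12 × 50.8% = €141,606.58.
Total = €47,644.17 + €0.00 + €141,606.58 = €189,250.75.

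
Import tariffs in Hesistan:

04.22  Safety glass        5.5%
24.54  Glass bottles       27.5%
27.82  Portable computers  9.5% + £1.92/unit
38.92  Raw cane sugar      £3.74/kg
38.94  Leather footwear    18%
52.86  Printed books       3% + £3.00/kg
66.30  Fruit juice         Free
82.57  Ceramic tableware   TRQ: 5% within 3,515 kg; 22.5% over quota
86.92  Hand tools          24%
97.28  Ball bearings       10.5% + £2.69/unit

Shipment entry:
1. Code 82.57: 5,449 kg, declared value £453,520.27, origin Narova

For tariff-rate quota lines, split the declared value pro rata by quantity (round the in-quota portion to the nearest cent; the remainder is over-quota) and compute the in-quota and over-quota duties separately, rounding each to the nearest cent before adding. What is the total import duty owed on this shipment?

Line 1 (82.57, Narova, 5,449 kg, £453,520.27):
Code 82.57 is under a tariff-rate quota (threshold 3,515 kg). In-quota: 3,515 kg at 5%; over-quota: 1,934 kg at 22.5%.
Pro-rata value split: in-quota = £453,520.27 × 3,515/5,449 = £292,553.45; over-quota = £453,520.27 − £292,553.45 = £160,966.82.
In-quota duty = £292,553.45 × 5% = £14,627.67. Over-quota duty = £160,966.82 × 22.5% = £36,217.53.
Line duty = £14,627.67 + £36,217.53 = £50,845.20.

£50,845.20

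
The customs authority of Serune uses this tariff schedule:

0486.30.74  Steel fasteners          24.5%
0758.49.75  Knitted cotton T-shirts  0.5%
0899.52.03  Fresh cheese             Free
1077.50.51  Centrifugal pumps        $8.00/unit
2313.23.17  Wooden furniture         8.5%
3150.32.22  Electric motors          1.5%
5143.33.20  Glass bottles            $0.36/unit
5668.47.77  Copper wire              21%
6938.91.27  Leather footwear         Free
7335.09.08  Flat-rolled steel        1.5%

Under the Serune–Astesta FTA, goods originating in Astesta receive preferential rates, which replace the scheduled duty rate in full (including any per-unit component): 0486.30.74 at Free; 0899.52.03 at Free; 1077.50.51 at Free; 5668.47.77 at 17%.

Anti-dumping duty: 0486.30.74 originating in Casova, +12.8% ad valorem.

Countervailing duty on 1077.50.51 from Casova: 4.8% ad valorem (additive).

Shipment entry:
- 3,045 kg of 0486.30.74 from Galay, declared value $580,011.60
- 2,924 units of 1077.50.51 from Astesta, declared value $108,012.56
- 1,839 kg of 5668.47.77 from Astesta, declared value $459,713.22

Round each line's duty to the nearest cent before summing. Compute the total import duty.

Line 1 (0486.30.74, Galay, 3,045 kg, $580,011.60):
Base rate for 0486.30.74 is 24.5%.
0486.30.74 has an FTA preferential rate, but origin Galay is not Astesta; base rate stands.
The additional-duty order on 0486.30.74 targets Casova, not Galay; it does not apply.
Duty = $580,011.60 × 24.5% = $142,102.84.
Line 2 (1077.50.51, Astesta, 2,924 units, $108,012.56):
Base rate for 1077.50.51 is $8.00/unit.
Origin Astesta qualifies under the Serune–Astesta agreement and 1077.50.51 is covered: preferential rate Free applies instead.
The additional-duty order on 1077.50.51 targets Casova, not Astesta; it does not apply.
Duty = $108,012.56 × 0% = $0.00.
Line 3 (5668.47.77, Astesta, 1,839 kg, $459,713.22):
Base rate for 5668.47.77 is 21%.
Origin Astesta qualifies under the Serune–Astesta agreement and 5668.47.77 is covered: preferential rate 17% applies instead.
Duty = $459,713.22 × 17% = $78,151.25.
Total = $142,102.84 + $0.00 + $78,151.25 = $220,254.09.

$220,254.09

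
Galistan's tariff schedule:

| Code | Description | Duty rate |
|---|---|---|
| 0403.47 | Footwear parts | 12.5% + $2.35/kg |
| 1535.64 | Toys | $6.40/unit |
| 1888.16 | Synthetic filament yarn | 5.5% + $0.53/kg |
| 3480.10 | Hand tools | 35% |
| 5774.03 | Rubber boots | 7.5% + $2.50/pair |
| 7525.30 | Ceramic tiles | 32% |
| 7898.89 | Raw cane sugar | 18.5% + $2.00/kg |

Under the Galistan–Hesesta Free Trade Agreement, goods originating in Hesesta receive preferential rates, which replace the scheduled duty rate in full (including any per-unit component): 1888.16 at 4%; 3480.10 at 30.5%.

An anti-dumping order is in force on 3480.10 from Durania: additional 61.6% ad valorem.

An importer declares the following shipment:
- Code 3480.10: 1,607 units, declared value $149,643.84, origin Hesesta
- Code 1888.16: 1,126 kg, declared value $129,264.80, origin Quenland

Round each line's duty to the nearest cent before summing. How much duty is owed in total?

$53,347.71

Line 1 (3480.10, Hesesta, 1,607 units, $149,643.84):
Base rate for 3480.10 is 35%.
Origin Hesesta qualifies under the Galistan–Hesesta agreement and 3480.10 is covered: preferential rate 30.5% applies instead.
The additional-duty order on 3480.10 targets Durania, not Hesesta; it does not apply.
Duty = $149,643.84 × 30.5% = $45,641.37.
Line 2 (1888.16, Quenland, 1,126 kg, $129,264.80):
Base rate for 1888.16 is 5.5% + $0.53/kg.
1888.16 has an FTA preferential rate, but origin Quenland is not Hesesta; base rate stands.
Duty = $129,264.80 × 5.5% + 1,126 × $0.53 = $7,706.34.
Total = $45,641.37 + $7,706.34 = $53,347.71.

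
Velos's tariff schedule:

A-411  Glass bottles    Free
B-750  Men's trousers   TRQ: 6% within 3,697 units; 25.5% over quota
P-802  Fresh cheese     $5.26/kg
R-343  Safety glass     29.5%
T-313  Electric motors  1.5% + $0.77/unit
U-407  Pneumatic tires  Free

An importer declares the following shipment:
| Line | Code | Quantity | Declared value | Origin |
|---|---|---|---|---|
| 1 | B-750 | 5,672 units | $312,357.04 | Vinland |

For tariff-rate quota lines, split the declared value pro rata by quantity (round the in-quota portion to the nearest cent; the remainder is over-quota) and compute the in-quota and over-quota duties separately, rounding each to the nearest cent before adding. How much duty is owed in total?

$39,950.26

Line 1 (B-750, Vinland, 5,672 units, $312,357.04):
Code B-750 is under a tariff-rate quota (threshold 3,697 units). In-quota: 3,697 units at 6%; over-quota: 1,975 units at 25.5%.
Pro-rata value split: in-quota = $312,357.04 × 3,697/5,672 = $203,593.79; over-quota = $312,357.04 − $203,593.79 = $108,763.25.
In-quota duty = $203,593.79 × 6% = $12,215.63. Over-quota duty = $108,763.25 × 25.5% = $27,734.63.
Line duty = $12,215.63 + $27,734.63 = $39,950.26.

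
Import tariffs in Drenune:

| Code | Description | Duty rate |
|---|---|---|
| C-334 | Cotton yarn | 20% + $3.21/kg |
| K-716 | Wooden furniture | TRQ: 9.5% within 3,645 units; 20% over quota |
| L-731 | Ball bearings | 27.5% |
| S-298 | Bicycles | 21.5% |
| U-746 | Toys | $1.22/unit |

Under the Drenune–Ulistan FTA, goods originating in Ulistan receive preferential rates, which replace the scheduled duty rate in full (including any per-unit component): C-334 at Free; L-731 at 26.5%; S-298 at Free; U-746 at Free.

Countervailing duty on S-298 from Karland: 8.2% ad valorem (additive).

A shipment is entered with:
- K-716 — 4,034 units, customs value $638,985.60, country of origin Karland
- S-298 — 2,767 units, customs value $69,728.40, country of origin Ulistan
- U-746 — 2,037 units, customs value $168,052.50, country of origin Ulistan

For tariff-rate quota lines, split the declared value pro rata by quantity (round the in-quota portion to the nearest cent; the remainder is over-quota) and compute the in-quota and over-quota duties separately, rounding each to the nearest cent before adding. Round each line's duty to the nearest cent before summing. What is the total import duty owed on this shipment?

Line 1 (K-716, Karland, 4,034 units, $638,985.60):
Code K-716 is under a tariff-rate quota (threshold 3,645 units). In-quota: 3,645 units at 9.5%; over-quota: 389 units at 20%.
Pro-rata value split: in-quota = $638,985.60 × 3,645/4,034 = $577,368.00; over-quota = $638,985.60 − $577,368.00 = $61,617.60.
In-quota duty = $577,368.00 × 9.5% = $54,849.96. Over-quota duty = $61,617.60 × 20% = $12,323.52.
Line duty = $54,849.96 + $12,323.52 = $67,173.48.
Line 2 (S-298, Ulistan, 2,767 units, $69,728.40):
Base rate for S-298 is 21.5%.
Origin Ulistan qualifies under the Drenune–Ulistan agreement and S-298 is covered: preferential rate Free applies instead.
The additional-duty order on S-298 targets Karland, not Ulistan; it does not apply.
Duty = $69,728.40 × 0% = $0.00.
Line 3 (U-746, Ulistan, 2,037 units, $168,052.50):
Base rate for U-746 is $1.22/unit.
Origin Ulistan qualifies under the Drenune–Ulistan agreement and U-746 is covered: preferential rate Free applies instead.
Duty = $168,052.50 × 0% = $0.00.
Total = $67,173.48 + $0.00 + $0.00 = $67,173.48.

$67,173.48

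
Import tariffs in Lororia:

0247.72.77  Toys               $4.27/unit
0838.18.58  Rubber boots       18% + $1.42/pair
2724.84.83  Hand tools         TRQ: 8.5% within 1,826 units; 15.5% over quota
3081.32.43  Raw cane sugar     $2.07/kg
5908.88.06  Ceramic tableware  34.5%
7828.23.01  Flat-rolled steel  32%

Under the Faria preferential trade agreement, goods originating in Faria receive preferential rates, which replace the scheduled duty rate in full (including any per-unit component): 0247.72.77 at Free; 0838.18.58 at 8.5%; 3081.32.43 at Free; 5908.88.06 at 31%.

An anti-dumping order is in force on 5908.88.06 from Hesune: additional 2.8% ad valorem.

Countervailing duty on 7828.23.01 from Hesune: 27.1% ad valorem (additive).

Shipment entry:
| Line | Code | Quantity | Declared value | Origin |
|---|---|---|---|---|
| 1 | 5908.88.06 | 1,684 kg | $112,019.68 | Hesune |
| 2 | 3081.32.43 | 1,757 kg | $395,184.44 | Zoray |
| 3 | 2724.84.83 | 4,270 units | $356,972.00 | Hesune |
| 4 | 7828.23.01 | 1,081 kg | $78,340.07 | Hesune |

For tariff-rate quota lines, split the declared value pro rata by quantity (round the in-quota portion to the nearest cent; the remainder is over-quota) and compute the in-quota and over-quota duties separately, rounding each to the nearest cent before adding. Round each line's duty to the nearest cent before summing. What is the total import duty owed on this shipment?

Line 1 (5908.88.06, Hesune, 1,684 kg, $112,019.68):
Base rate for 5908.88.06 is 34.5%.
5908.88.06 has an FTA preferential rate, but origin Hesune is not Faria; base rate stands.
Additional duty on 5908.88.06 from Hesune: +2.8%. Applied ad valorem rate: 34.5% + 2.8% = 37.3%.
Duty = $112,019.68 × 37.3% = $41,783.34.
Line 2 (3081.32.43, Zoray, 1,757 kg, $395,184.44):
Base rate for 3081.32.43 is $2.07/kg.
3081.32.43 has an FTA preferential rate, but origin Zoray is not Faria; base rate stands.
Duty = 1,757 × $2.07 = $3,636.99.
Line 3 (2724.84.83, Hesune, 4,270 units, $356,972.00):
Code 2724.84.83 is under a tariff-rate quota (threshold 1,826 units). In-quota: 1,826 units at 8.5%; over-quota: 2,444 units at 15.5%.
Pro-rata value split: in-quota = $356,972.00 × 1,826/4,270 = $152,653.60; over-quota = $356,972.00 − $152,653.60 = $204,318.40.
In-quota duty = $152,653.60 × 8.5% = $12,975.56. Over-quota duty = $204,318.40 × 15.5% = $31,669.35.
Line duty = $12,975.56 + $31,669.35 = $44,644.91.
Line 4 (7828.23.01, Hesune, 1,081 kg, $78,340.07):
Base rate for 7828.23.01 is 32%.
Additional duty on 7828.23.01 from Hesune: +27.1%. Applied ad valorem rate: 32% + 27.1% = 59.1%.
Duty = $78,340.07 × 59.1% = $46,298.98.
Total = $41,783.34 + $3,636.99 + $44,644.91 + $46,298.98 = $136,364.22.

$136,364.22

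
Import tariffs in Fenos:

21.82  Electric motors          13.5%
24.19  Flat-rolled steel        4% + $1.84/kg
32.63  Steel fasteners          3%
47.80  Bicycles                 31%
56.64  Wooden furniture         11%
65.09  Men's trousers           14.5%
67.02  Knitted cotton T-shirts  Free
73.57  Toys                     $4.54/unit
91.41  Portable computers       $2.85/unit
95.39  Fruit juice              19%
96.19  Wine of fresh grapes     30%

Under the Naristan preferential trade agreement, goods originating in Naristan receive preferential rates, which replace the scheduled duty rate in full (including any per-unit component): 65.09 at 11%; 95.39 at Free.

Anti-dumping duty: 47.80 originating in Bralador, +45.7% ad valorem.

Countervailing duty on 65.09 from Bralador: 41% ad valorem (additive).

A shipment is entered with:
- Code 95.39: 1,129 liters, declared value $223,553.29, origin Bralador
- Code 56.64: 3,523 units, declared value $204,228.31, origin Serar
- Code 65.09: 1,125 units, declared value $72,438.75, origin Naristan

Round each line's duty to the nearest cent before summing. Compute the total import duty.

$72,908.50

Line 1 (95.39, Bralador, 1,129 liters, $223,553.29):
Base rate for 95.39 is 19%.
95.39 has an FTA preferential rate, but origin Bralador is not Naristan; base rate stands.
Duty = $223,553.29 × 19% = $42,475.13.
Line 2 (56.64, Serar, 3,523 units, $204,228.31):
Base rate for 56.64 is 11%.
Duty = $204,228.31 × 11% = $22,465.11.
Line 3 (65.09, Naristan, 1,125 units, $72,438.75):
Base rate for 65.09 is 14.5%.
Origin Naristan qualifies under the Fenos–Naristan agreement and 65.09 is covered: preferential rate 11% applies instead.
The additional-duty order on 65.09 targets Bralador, not Naristan; it does not apply.
Duty = $72,438.75 × 11% = $7,968.26.
Total = $42,475.13 + $22,465.11 + $7,968.26 = $72,908.50.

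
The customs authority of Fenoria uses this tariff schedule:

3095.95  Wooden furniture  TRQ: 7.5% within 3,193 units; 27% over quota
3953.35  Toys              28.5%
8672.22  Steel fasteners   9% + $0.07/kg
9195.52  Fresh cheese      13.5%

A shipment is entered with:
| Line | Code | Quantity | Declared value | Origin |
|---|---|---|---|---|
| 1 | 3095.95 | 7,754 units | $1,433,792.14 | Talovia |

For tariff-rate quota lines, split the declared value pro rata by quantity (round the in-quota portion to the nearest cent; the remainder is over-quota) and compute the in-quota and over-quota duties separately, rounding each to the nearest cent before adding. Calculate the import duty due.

$271,992.44

Line 1 (3095.95, Talovia, 7,754 units, $1,433,792.14):
Code 3095.95 is under a tariff-rate quota (threshold 3,193 units). In-quota: 3,193 units at 7.5%; over-quota: 4,561 units at 27%.
Pro-rata value split: in-quota = $1,433,792.14 × 3,193/7,754 = $590,417.63; over-quota = $1,433,792.14 − $590,417.63 = $843,374.51.
In-quota duty = $590,417.63 × 7.5% = $44,281.32. Over-quota duty = $843,374.51 × 27% = $227,711.12.
Line duty = $44,281.32 + $227,711.12 = $271,992.44.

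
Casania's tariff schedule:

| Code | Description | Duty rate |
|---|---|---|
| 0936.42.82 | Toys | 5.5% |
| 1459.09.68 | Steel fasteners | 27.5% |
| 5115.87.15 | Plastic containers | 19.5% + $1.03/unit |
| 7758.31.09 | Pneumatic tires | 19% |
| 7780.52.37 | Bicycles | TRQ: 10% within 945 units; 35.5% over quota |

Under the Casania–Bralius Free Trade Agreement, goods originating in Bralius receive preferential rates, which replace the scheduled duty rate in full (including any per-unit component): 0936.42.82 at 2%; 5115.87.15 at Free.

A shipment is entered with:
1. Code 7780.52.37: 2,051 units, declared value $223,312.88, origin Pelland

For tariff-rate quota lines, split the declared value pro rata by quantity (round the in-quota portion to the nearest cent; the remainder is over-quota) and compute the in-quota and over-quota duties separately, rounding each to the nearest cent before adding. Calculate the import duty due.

$53,038.71

Line 1 (7780.52.37, Pelland, 2,051 units, $223,312.88):
Code 7780.52.37 is under a tariff-rate quota (threshold 945 units). In-quota: 945 units at 10%; over-quota: 1,106 units at 35.5%.
Pro-rata value split: in-quota = $223,312.88 × 945/2,051 = $102,891.60; over-quota = $223,312.88 − $102,891.60 = $120,421.28.
In-quota duty = $102,891.60 × 10% = $10,289.16. Over-quota duty = $120,421.28 × 35.5% = $42,749.55.
Line duty = $10,289.16 + $42,749.55 = $53,038.71.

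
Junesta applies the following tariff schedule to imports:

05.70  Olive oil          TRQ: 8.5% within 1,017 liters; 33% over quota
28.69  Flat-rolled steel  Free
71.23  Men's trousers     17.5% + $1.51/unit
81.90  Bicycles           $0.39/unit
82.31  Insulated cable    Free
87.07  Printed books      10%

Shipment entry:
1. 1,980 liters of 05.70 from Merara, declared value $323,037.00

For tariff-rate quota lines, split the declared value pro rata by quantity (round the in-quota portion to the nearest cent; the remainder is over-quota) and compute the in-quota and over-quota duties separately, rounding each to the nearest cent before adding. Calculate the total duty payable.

Line 1 (05.70, Merara, 1,980 liters, $323,037.00):
Code 05.70 is under a tariff-rate quota (threshold 1,017 liters). In-quota: 1,017 liters at 8.5%; over-quota: 963 liters at 33%.
Pro-rata value split: in-quota = $323,037.00 × 1,017/1,980 = $165,923.55; over-quota = $323,037.00 − $165,923.55 = $157,113.45.
In-quota duty = $165,923.55 × 8.5% = $14,103.50. Over-quota duty = $157,113.45 × 33% = $51,847.44.
Line duty = $14,103.50 + $51,847.44 = $65,950.94.

$65,950.94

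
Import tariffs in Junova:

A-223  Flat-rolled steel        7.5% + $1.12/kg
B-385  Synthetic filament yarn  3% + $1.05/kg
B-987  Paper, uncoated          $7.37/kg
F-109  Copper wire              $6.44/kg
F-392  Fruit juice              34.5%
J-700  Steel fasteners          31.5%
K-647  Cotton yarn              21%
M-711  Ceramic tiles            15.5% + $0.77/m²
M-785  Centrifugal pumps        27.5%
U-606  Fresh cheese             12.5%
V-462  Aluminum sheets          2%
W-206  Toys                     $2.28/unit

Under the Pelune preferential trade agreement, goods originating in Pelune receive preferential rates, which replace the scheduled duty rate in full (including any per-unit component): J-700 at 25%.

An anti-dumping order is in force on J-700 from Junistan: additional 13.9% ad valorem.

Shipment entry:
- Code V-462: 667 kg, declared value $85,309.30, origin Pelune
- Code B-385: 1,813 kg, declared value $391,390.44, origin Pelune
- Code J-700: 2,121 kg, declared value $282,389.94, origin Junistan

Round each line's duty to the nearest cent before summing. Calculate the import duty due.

$143,556.58

Line 1 (V-462, Pelune, 667 kg, $85,309.30):
Base rate for V-462 is 2%.
Origin Pelune is the FTA partner but V-462 is not on the preference list; base rate stands.
Duty = $85,309.30 × 2% = $1,706.19.
Line 2 (B-385, Pelune, 1,813 kg, $391,390.44):
Base rate for B-385 is 3% + $1.05/kg.
Origin Pelune is the FTA partner but B-385 is not on the preference list; base rate stands.
Duty = $391,390.44 × 3% + 1,813 × $1.05 = $13,645.36.
Line 3 (J-700, Junistan, 2,121 kg, $282,389.94):
Base rate for J-700 is 31.5%.
J-700 has an FTA preferential rate, but origin Junistan is not Pelune; base rate stands.
Additional duty on J-700 from Junistan: +13.9%. Applied ad valorem rate: 31.5% + 13.9% = 45.4%.
Duty = $282,389.94 × 45.4% = $128,205.03.
Total = $1,706.19 + $13,645.36 + $128,205.03 = $143,556.58.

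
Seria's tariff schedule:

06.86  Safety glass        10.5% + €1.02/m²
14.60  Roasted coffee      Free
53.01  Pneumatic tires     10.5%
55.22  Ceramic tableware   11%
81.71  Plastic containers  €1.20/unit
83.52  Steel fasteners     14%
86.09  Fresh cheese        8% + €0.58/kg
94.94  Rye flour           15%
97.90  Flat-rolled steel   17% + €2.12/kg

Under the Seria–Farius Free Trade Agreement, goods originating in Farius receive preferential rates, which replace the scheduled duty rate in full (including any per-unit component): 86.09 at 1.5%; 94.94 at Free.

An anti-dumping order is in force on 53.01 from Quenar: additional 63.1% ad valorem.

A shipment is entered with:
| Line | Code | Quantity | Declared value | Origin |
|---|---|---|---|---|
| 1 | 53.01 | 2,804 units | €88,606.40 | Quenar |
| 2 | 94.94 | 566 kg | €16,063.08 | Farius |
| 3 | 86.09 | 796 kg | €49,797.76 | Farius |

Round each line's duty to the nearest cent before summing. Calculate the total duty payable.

Line 1 (53.01, Quenar, 2,804 units, €88,606.40):
Base rate for 53.01 is 10.5%.
Additional duty on 53.01 from Quenar: +63.1%. Applied ad valorem rate: 10.5% + 63.1% = 73.6%.
Duty = €88,606.40 × 73.6% = €65,214.31.
Line 2 (94.94, Farius, 566 kg, €16,063.08):
Base rate for 94.94 is 15%.
Origin Farius qualifies under the Seria–Farius agreement and 94.94 is covered: preferential rate Free applies instead.
Duty = €16,063.08 × 0% = €0.00.
Line 3 (86.09, Farius, 796 kg, €49,797.76):
Base rate for 86.09 is 8% + €0.58/kg.
Origin Farius qualifies under the Seria–Farius agreement and 86.09 is covered: preferential rate 1.5% applies instead.
Duty = €49,797.76 × 1.5% = €746.97.
Total = €65,214.31 + €0.00 + €746.97 = €65,961.28.

€65,961.28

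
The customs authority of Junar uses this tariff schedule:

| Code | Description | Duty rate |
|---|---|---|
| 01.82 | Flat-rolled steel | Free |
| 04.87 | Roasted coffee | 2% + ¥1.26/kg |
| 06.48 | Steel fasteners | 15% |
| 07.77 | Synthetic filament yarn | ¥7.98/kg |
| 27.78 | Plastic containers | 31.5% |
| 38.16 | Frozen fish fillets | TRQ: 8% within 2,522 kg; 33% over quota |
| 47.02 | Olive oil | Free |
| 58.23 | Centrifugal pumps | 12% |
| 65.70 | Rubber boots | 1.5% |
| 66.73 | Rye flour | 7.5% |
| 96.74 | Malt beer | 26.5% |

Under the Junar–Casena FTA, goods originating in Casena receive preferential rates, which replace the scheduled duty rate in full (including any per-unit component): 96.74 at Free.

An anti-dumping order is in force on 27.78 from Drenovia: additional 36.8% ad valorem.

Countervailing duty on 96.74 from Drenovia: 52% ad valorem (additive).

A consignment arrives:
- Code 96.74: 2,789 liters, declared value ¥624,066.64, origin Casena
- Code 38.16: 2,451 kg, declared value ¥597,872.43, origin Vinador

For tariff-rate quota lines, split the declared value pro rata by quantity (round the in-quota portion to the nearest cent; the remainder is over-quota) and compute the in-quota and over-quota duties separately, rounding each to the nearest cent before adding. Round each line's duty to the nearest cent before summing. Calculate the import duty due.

Line 1 (96.74, Casena, 2,789 liters, ¥624,066.64):
Base rate for 96.74 is 26.5%.
Origin Casena qualifies under the Junar–Casena agreement and 96.74 is covered: preferential rate Free applies instead.
The additional-duty order on 96.74 targets Drenovia, not Casena; it does not apply.
Duty = ¥624,066.64 × 0% = ¥0.00.
Line 2 (38.16, Vinador, 2,451 kg, ¥597,872.43):
Code 38.16 is under a tariff-rate quota (threshold 2,522 kg). Quantity 2,451 kg is within the quota, so the in-quota rate 8% applies to the full value.
Duty = ¥597,872.43 × 8% = ¥47,829.79.
Total = ¥0.00 + ¥47,829.79 = ¥47,829.79.

¥47,829.79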